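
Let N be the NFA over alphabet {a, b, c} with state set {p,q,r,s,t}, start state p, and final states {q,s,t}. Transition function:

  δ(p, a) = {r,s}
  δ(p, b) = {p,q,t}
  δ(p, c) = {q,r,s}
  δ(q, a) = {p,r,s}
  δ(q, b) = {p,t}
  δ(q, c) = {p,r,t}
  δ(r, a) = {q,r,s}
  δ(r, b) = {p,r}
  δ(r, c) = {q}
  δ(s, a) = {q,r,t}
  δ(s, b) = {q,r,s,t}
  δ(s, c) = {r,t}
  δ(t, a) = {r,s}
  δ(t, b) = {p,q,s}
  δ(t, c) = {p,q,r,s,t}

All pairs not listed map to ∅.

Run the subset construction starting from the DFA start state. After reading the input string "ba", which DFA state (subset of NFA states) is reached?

Start: {p}.
δ(p,b) = {p,q,t}.
Union: {p,q,t}.
After b: {p,q,t}.
δ(p,a) = {r,s}; δ(q,a) = {p,r,s}; δ(t,a) = {r,s}.
Union: {p,r,s}.
After a: {p,r,s}.

{p,r,s}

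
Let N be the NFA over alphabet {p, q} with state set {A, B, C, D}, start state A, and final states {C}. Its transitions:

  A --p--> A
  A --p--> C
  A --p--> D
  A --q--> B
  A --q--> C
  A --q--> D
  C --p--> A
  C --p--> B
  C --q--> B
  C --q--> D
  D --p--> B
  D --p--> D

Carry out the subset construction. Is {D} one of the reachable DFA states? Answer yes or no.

no

Start state of the DFA: {A}.
{A} --p--> {A, C, D}  [new]
{A} --q--> {B, C, D}  [new]
{A, C, D} --p--> {A, B, C, D}  [new]
{A, C, D} --q--> {B, C, D}  [seen]
{B, C, D} --p--> {A, B, D}  [new]
{B, C, D} --q--> {B, D}  [new]
{A, B, C, D} --p--> {A, B, C, D}  [seen]
{A, B, C, D} --q--> {B, C, D}  [seen]
{A, B, D} --p--> {A, B, C, D}  [seen]
{A, B, D} --q--> {B, C, D}  [seen]
{B, D} --p--> {B, D}  [seen]
{B, D} --q--> ∅  [new]
∅ --p--> ∅  [seen]
∅ --q--> ∅  [seen]
Reachable DFA states: {A}, {A, C, D}, {B, C, D}, {A, B, C, D}, {A, B, D}, {B, D}, ∅.
{D} is not among them.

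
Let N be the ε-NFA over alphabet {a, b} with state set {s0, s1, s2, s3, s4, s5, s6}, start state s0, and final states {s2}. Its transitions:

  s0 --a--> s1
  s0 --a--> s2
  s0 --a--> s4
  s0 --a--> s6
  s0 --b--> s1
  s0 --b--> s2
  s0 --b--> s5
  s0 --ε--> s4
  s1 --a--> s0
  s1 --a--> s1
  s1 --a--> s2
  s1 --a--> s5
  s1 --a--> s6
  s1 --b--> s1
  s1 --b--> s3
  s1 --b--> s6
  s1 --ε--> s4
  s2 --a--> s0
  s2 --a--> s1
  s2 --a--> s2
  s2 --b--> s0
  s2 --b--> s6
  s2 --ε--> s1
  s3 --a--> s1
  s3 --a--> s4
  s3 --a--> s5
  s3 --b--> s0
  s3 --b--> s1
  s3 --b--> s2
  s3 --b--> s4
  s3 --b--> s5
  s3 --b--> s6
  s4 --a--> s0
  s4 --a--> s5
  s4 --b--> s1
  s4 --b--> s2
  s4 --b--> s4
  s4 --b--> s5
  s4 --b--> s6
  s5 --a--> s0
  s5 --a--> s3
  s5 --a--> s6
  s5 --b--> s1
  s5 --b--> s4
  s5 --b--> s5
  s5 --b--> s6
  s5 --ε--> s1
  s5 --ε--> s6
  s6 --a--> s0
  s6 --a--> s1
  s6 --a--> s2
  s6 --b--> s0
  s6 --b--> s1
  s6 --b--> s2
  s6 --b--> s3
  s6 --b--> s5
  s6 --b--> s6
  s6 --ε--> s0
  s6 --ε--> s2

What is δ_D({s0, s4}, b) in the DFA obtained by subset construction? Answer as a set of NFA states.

{s0, s1, s2, s4, s5, s6}

δ(s0,b) = {s1, s2, s5}; δ(s4,b) = {s1, s2, s4, s5, s6}.
Union: {s1, s2, s4, s5, s6}.
ε-closure gives {s0, s1, s2, s4, s5, s6}.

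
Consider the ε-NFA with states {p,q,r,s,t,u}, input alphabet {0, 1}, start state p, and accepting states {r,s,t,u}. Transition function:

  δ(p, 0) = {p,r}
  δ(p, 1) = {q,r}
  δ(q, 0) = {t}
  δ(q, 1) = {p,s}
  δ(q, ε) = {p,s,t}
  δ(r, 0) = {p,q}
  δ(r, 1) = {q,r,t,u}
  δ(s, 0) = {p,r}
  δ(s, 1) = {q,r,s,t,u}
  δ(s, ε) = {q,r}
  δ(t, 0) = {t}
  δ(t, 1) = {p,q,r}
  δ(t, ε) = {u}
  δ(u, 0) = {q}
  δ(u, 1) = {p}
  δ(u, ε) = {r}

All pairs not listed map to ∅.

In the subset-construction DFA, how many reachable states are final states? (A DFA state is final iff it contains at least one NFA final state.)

2

Start state of the DFA: {p} (ε-closure of the NFA start).
{p} --0--> {p,r}  [new]
{p} --1--> {p,q,r,s,t,u}  [new]
{p,r} --0--> {p,q,r,s,t,u}  [seen]
{p,r} --1--> {p,q,r,s,t,u}  [seen]
{p,q,r,s,t,u} --0--> {p,q,r,s,t,u}  [seen]
{p,q,r,s,t,u} --1--> {p,q,r,s,t,u}  [seen]
Reachable DFA states: {p}, {p,r}, {p,q,r,s,t,u}.
Accepting DFA states (contain an NFA accepting state): {p,r}, {p,q,r,s,t,u}.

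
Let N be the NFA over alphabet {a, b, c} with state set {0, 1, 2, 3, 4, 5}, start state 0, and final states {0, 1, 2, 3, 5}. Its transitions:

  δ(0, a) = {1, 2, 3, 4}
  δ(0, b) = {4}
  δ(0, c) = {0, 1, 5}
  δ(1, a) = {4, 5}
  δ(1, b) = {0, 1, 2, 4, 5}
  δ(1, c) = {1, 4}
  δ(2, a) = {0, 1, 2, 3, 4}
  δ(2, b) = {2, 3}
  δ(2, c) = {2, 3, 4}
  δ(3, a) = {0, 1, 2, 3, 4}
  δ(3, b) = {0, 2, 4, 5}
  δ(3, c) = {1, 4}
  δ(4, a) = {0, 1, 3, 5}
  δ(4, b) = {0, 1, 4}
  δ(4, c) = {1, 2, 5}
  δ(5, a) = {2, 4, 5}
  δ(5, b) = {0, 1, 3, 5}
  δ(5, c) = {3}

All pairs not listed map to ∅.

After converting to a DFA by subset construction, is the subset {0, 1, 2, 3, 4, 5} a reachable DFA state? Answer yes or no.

Start state of the DFA: {0}.
{0} --a--> {1, 2, 3, 4}  [new]
{0} --b--> {4}  [new]
{0} --c--> {0, 1, 5}  [new]
{1, 2, 3, 4} --a--> {0, 1, 2, 3, 4, 5}  [new]
{1, 2, 3, 4} --b--> {0, 1, 2, 3, 4, 5}  [seen]
{1, 2, 3, 4} --c--> {1, 2, 3, 4, 5}  [new]
{4} --a--> {0, 1, 3, 5}  [new]
{4} --b--> {0, 1, 4}  [new]
{4} --c--> {1, 2, 5}  [new]
{0, 1, 5} --a--> {1, 2, 3, 4, 5}  [seen]
{0, 1, 5} --b--> {0, 1, 2, 3, 4, 5}  [seen]
{0, 1, 5} --c--> {0, 1, 3, 4, 5}  [new]
{0, 1, 2, 3, 4, 5} --a--> {0, 1, 2, 3, 4, 5}  [seen]
{0, 1, 2, 3, 4, 5} --b--> {0, 1, 2, 3, 4, 5}  [seen]
{0, 1, 2, 3, 4, 5} --c--> {0, 1, 2, 3, 4, 5}  [seen]
{1, 2, 3, 4, 5} --a--> {0, 1, 2, 3, 4, 5}  [seen]
{1, 2, 3, 4, 5} --b--> {0, 1, 2, 3, 4, 5}  [seen]
{1, 2, 3, 4, 5} --c--> {1, 2, 3, 4, 5}  [seen]
{0, 1, 3, 5} --a--> {0, 1, 2, 3, 4, 5}  [seen]
{0, 1, 3, 5} --b--> {0, 1, 2, 3, 4, 5}  [seen]
{0, 1, 3, 5} --c--> {0, 1, 3, 4, 5}  [seen]
{0, 1, 4} --a--> {0, 1, 2, 3, 4, 5}  [seen]
{0, 1, 4} --b--> {0, 1, 2, 4, 5}  [new]
{0, 1, 4} --c--> {0, 1, 2, 4, 5}  [seen]
{1, 2, 5} --a--> {0, 1, 2, 3, 4, 5}  [seen]
{1, 2, 5} --b--> {0, 1, 2, 3, 4, 5}  [seen]
{1, 2, 5} --c--> {1, 2, 3, 4}  [seen]
{0, 1, 3, 4, 5} --a--> {0, 1, 2, 3, 4, 5}  [seen]
{0, 1, 3, 4, 5} --b--> {0, 1, 2, 3, 4, 5}  [seen]
{0, 1, 3, 4, 5} --c--> {0, 1, 2, 3, 4, 5}  [seen]
{0, 1, 2, 4, 5} --a--> {0, 1, 2, 3, 4, 5}  [seen]
{0, 1, 2, 4, 5} --b--> {0, 1, 2, 3, 4, 5}  [seen]
{0, 1, 2, 4, 5} --c--> {0, 1, 2, 3, 4, 5}  [seen]
Reachable DFA states: {0}, {1, 2, 3, 4}, {4}, {0, 1, 5}, {0, 1, 2, 3, 4, 5}, {1, 2, 3, 4, 5}, {0, 1, 3, 5}, {0, 1, 4}, {1, 2, 5}, {0, 1, 3, 4, 5}, {0, 1, 2, 4, 5}.
{0, 1, 2, 3, 4, 5} is among them.

yes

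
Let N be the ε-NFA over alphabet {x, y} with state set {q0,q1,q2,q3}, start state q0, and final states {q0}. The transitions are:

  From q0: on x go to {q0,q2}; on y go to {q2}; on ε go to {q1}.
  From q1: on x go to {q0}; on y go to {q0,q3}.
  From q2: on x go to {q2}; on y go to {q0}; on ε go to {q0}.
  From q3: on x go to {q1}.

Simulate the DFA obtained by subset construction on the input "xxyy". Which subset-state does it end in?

{q0,q1,q2,q3}

Start: {q0,q1}.
δ(q0,x) = {q0,q2}; δ(q1,x) = {q0}.
Union: {q0,q2}.
ε-closure gives {q0,q1,q2}.
After x: {q0,q1,q2}.
δ(q0,x) = {q0,q2}; δ(q1,x) = {q0}; δ(q2,x) = {q2}.
Union: {q0,q2}.
ε-closure gives {q0,q1,q2}.
After x: {q0,q1,q2}.
δ(q0,y) = {q2}; δ(q1,y) = {q0,q3}; δ(q2,y) = {q0}.
Union: {q0,q2,q3}.
ε-closure gives {q0,q1,q2,q3}.
After y: {q0,q1,q2,q3}.
δ(q0,y) = {q2}; δ(q1,y) = {q0,q3}; δ(q2,y) = {q0}; δ(q3,y) = ∅.
Union: {q0,q2,q3}.
ε-closure gives {q0,q1,q2,q3}.
After y: {q0,q1,q2,q3}.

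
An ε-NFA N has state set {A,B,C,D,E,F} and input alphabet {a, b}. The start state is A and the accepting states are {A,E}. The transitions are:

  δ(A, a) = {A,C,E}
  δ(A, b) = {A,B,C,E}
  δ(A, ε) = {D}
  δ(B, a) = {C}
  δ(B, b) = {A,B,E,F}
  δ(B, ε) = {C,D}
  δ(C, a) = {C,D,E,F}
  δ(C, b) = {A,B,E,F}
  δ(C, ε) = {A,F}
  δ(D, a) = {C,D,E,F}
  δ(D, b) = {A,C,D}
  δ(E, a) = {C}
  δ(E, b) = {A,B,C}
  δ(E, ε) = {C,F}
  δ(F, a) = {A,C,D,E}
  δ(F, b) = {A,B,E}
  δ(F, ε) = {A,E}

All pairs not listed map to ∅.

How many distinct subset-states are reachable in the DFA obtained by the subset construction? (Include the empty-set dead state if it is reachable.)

Start state of the DFA: {A,D} (ε-closure of the NFA start).
{A,D} --a--> {A,C,D,E,F}  [new]
{A,D} --b--> {A,B,C,D,E,F}  [new]
{A,C,D,E,F} --a--> {A,C,D,E,F}  [seen]
{A,C,D,E,F} --b--> {A,B,C,D,E,F}  [seen]
{A,B,C,D,E,F} --a--> {A,C,D,E,F}  [seen]
{A,B,C,D,E,F} --b--> {A,B,C,D,E,F}  [seen]
Reachable DFA states: {A,D}, {A,C,D,E,F}, {A,B,C,D,E,F}.

3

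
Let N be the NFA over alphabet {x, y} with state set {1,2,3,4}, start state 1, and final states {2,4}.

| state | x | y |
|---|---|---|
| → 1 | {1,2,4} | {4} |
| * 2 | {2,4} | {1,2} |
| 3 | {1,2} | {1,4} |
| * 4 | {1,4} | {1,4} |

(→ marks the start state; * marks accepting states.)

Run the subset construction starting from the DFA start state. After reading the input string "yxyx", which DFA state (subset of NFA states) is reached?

Start: {1}.
δ(1,y) = {4}.
Union: {4}.
After y: {4}.
δ(4,x) = {1,4}.
Union: {1,4}.
After x: {1,4}.
δ(1,y) = {4}; δ(4,y) = {1,4}.
Union: {1,4}.
After y: {1,4}.
δ(1,x) = {1,2,4}; δ(4,x) = {1,4}.
Union: {1,2,4}.
After x: {1,2,4}.

{1,2,4}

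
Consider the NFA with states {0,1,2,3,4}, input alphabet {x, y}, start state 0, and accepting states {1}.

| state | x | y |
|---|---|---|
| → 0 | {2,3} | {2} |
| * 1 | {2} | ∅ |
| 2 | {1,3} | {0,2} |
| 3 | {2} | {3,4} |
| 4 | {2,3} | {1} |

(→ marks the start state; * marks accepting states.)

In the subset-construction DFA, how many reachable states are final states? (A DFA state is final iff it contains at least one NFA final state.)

Start state of the DFA: {0}.
{0} --x--> {2,3}  [new]
{0} --y--> {2}  [new]
{2,3} --x--> {1,2,3}  [new]
{2,3} --y--> {0,2,3,4}  [new]
{2} --x--> {1,3}  [new]
{2} --y--> {0,2}  [new]
{1,2,3} --x--> {1,2,3}  [seen]
{1,2,3} --y--> {0,2,3,4}  [seen]
{0,2,3,4} --x--> {1,2,3}  [seen]
{0,2,3,4} --y--> {0,1,2,3,4}  [new]
{1,3} --x--> {2}  [seen]
{1,3} --y--> {3,4}  [new]
{0,2} --x--> {1,2,3}  [seen]
{0,2} --y--> {0,2}  [seen]
{0,1,2,3,4} --x--> {1,2,3}  [seen]
{0,1,2,3,4} --y--> {0,1,2,3,4}  [seen]
{3,4} --x--> {2,3}  [seen]
{3,4} --y--> {1,3,4}  [new]
{1,3,4} --x--> {2,3}  [seen]
{1,3,4} --y--> {1,3,4}  [seen]
Reachable DFA states: {0}, {2,3}, {2}, {1,2,3}, {0,2,3,4}, {1,3}, {0,2}, {0,1,2,3,4}, {3,4}, {1,3,4}.
Accepting DFA states (contain an NFA accepting state): {1,2,3}, {1,3}, {0,1,2,3,4}, {1,3,4}.

4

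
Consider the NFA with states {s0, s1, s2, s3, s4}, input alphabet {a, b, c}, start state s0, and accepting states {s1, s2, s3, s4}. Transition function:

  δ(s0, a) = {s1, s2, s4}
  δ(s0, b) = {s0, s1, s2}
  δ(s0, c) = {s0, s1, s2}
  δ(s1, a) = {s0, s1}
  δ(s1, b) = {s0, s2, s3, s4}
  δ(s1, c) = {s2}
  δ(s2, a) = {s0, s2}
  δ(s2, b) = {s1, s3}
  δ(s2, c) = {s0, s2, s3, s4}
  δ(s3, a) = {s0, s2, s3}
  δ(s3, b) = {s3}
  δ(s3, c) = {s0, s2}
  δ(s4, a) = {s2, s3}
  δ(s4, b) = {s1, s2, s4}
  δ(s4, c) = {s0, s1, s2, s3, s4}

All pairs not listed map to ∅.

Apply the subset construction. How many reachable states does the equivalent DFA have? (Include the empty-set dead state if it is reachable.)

6

Start state of the DFA: {s0}.
{s0} --a--> {s1, s2, s4}  [new]
{s0} --b--> {s0, s1, s2}  [new]
{s0} --c--> {s0, s1, s2}  [seen]
{s1, s2, s4} --a--> {s0, s1, s2, s3}  [new]
{s1, s2, s4} --b--> {s0, s1, s2, s3, s4}  [new]
{s1, s2, s4} --c--> {s0, s1, s2, s3, s4}  [seen]
{s0, s1, s2} --a--> {s0, s1, s2, s4}  [new]
{s0, s1, s2} --b--> {s0, s1, s2, s3, s4}  [seen]
{s0, s1, s2} --c--> {s0, s1, s2, s3, s4}  [seen]
{s0, s1, s2, s3} --a--> {s0, s1, s2, s3, s4}  [seen]
{s0, s1, s2, s3} --b--> {s0, s1, s2, s3, s4}  [seen]
{s0, s1, s2, s3} --c--> {s0, s1, s2, s3, s4}  [seen]
{s0, s1, s2, s3, s4} --a--> {s0, s1, s2, s3, s4}  [seen]
{s0, s1, s2, s3, s4} --b--> {s0, s1, s2, s3, s4}  [seen]
{s0, s1, s2, s3, s4} --c--> {s0, s1, s2, s3, s4}  [seen]
{s0, s1, s2, s4} --a--> {s0, s1, s2, s3, s4}  [seen]
{s0, s1, s2, s4} --b--> {s0, s1, s2, s3, s4}  [seen]
{s0, s1, s2, s4} --c--> {s0, s1, s2, s3, s4}  [seen]
Reachable DFA states: {s0}, {s1, s2, s4}, {s0, s1, s2}, {s0, s1, s2, s3}, {s0, s1, s2, s3, s4}, {s0, s1, s2, s4}.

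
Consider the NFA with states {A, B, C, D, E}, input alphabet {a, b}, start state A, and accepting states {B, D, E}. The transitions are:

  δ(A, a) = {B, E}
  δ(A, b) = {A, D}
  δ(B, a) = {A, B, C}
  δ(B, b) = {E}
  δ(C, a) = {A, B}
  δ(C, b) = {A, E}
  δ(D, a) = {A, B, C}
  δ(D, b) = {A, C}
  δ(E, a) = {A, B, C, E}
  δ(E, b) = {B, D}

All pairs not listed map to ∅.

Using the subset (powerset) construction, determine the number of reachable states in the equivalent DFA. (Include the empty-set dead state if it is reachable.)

Start state of the DFA: {A}.
{A} --a--> {B, E}  [new]
{A} --b--> {A, D}  [new]
{B, E} --a--> {A, B, C, E}  [new]
{B, E} --b--> {B, D, E}  [new]
{A, D} --a--> {A, B, C, E}  [seen]
{A, D} --b--> {A, C, D}  [new]
{A, B, C, E} --a--> {A, B, C, E}  [seen]
{A, B, C, E} --b--> {A, B, D, E}  [new]
{B, D, E} --a--> {A, B, C, E}  [seen]
{B, D, E} --b--> {A, B, C, D, E}  [new]
{A, C, D} --a--> {A, B, C, E}  [seen]
{A, C, D} --b--> {A, C, D, E}  [new]
{A, B, D, E} --a--> {A, B, C, E}  [seen]
{A, B, D, E} --b--> {A, B, C, D, E}  [seen]
{A, B, C, D, E} --a--> {A, B, C, E}  [seen]
{A, B, C, D, E} --b--> {A, B, C, D, E}  [seen]
{A, C, D, E} --a--> {A, B, C, E}  [seen]
{A, C, D, E} --b--> {A, B, C, D, E}  [seen]
Reachable DFA states: {A}, {B, E}, {A, D}, {A, B, C, E}, {B, D, E}, {A, C, D}, {A, B, D, E}, {A, B, C, D, E}, {A, C, D, E}.

9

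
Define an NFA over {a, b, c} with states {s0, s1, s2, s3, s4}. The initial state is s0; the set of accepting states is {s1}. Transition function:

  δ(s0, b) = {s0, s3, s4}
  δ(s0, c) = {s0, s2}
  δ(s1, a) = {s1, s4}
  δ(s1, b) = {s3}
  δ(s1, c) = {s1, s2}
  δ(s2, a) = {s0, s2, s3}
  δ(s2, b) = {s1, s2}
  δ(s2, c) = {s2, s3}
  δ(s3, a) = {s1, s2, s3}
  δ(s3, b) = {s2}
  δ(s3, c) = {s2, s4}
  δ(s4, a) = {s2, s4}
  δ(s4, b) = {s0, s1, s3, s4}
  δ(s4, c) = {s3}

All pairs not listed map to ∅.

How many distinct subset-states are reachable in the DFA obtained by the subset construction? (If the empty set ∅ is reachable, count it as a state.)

9

Start state of the DFA: {s0}.
{s0} --a--> ∅  [new]
{s0} --b--> {s0, s3, s4}  [new]
{s0} --c--> {s0, s2}  [new]
∅ --a--> ∅  [seen]
∅ --b--> ∅  [seen]
∅ --c--> ∅  [seen]
{s0, s3, s4} --a--> {s1, s2, s3, s4}  [new]
{s0, s3, s4} --b--> {s0, s1, s2, s3, s4}  [new]
{s0, s3, s4} --c--> {s0, s2, s3, s4}  [new]
{s0, s2} --a--> {s0, s2, s3}  [new]
{s0, s2} --b--> {s0, s1, s2, s3, s4}  [seen]
{s0, s2} --c--> {s0, s2, s3}  [seen]
{s1, s2, s3, s4} --a--> {s0, s1, s2, s3, s4}  [seen]
{s1, s2, s3, s4} --b--> {s0, s1, s2, s3, s4}  [seen]
{s1, s2, s3, s4} --c--> {s1, s2, s3, s4}  [seen]
{s0, s1, s2, s3, s4} --a--> {s0, s1, s2, s3, s4}  [seen]
{s0, s1, s2, s3, s4} --b--> {s0, s1, s2, s3, s4}  [seen]
{s0, s1, s2, s3, s4} --c--> {s0, s1, s2, s3, s4}  [seen]
{s0, s2, s3, s4} --a--> {s0, s1, s2, s3, s4}  [seen]
{s0, s2, s3, s4} --b--> {s0, s1, s2, s3, s4}  [seen]
{s0, s2, s3, s4} --c--> {s0, s2, s3, s4}  [seen]
{s0, s2, s3} --a--> {s0, s1, s2, s3}  [new]
{s0, s2, s3} --b--> {s0, s1, s2, s3, s4}  [seen]
{s0, s2, s3} --c--> {s0, s2, s3, s4}  [seen]
{s0, s1, s2, s3} --a--> {s0, s1, s2, s3, s4}  [seen]
{s0, s1, s2, s3} --b--> {s0, s1, s2, s3, s4}  [seen]
{s0, s1, s2, s3} --c--> {s0, s1, s2, s3, s4}  [seen]
Reachable DFA states: {s0}, ∅, {s0, s3, s4}, {s0, s2}, {s1, s2, s3, s4}, {s0, s1, s2, s3, s4}, {s0, s2, s3, s4}, {s0, s2, s3}, {s0, s1, s2, s3}.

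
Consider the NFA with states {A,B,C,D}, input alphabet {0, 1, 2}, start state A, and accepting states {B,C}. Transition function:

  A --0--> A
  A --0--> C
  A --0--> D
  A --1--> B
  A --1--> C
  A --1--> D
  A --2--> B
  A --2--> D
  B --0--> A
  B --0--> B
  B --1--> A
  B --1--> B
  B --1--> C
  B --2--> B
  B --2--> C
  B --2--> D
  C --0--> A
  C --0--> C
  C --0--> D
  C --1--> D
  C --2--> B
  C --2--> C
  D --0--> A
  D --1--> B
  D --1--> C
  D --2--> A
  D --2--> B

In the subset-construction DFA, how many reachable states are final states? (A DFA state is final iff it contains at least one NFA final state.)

6

Start state of the DFA: {A}.
{A} --0--> {A,C,D}  [new]
{A} --1--> {B,C,D}  [new]
{A} --2--> {B,D}  [new]
{A,C,D} --0--> {A,C,D}  [seen]
{A,C,D} --1--> {B,C,D}  [seen]
{A,C,D} --2--> {A,B,C,D}  [new]
{B,C,D} --0--> {A,B,C,D}  [seen]
{B,C,D} --1--> {A,B,C,D}  [seen]
{B,C,D} --2--> {A,B,C,D}  [seen]
{B,D} --0--> {A,B}  [new]
{B,D} --1--> {A,B,C}  [new]
{B,D} --2--> {A,B,C,D}  [seen]
{A,B,C,D} --0--> {A,B,C,D}  [seen]
{A,B,C,D} --1--> {A,B,C,D}  [seen]
{A,B,C,D} --2--> {A,B,C,D}  [seen]
{A,B} --0--> {A,B,C,D}  [seen]
{A,B} --1--> {A,B,C,D}  [seen]
{A,B} --2--> {B,C,D}  [seen]
{A,B,C} --0--> {A,B,C,D}  [seen]
{A,B,C} --1--> {A,B,C,D}  [seen]
{A,B,C} --2--> {B,C,D}  [seen]
Reachable DFA states: {A}, {A,C,D}, {B,C,D}, {B,D}, {A,B,C,D}, {A,B}, {A,B,C}.
Accepting DFA states (contain an NFA accepting state): {A,C,D}, {B,C,D}, {B,D}, {A,B,C,D}, {A,B}, {A,B,C}.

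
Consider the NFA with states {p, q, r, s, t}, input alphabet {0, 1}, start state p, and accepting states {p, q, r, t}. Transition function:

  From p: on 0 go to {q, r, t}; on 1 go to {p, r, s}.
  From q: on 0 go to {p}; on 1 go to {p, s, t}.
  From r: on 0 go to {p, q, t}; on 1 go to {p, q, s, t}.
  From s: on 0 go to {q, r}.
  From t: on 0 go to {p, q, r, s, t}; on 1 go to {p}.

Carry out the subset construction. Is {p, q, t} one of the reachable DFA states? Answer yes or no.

no

Start state of the DFA: {p}.
{p} --0--> {q, r, t}  [new]
{p} --1--> {p, r, s}  [new]
{q, r, t} --0--> {p, q, r, s, t}  [new]
{q, r, t} --1--> {p, q, s, t}  [new]
{p, r, s} --0--> {p, q, r, t}  [new]
{p, r, s} --1--> {p, q, r, s, t}  [seen]
{p, q, r, s, t} --0--> {p, q, r, s, t}  [seen]
{p, q, r, s, t} --1--> {p, q, r, s, t}  [seen]
{p, q, s, t} --0--> {p, q, r, s, t}  [seen]
{p, q, s, t} --1--> {p, r, s, t}  [new]
{p, q, r, t} --0--> {p, q, r, s, t}  [seen]
{p, q, r, t} --1--> {p, q, r, s, t}  [seen]
{p, r, s, t} --0--> {p, q, r, s, t}  [seen]
{p, r, s, t} --1--> {p, q, r, s, t}  [seen]
Reachable DFA states: {p}, {q, r, t}, {p, r, s}, {p, q, r, s, t}, {p, q, s, t}, {p, q, r, t}, {p, r, s, t}.
{p, q, t} is not among them.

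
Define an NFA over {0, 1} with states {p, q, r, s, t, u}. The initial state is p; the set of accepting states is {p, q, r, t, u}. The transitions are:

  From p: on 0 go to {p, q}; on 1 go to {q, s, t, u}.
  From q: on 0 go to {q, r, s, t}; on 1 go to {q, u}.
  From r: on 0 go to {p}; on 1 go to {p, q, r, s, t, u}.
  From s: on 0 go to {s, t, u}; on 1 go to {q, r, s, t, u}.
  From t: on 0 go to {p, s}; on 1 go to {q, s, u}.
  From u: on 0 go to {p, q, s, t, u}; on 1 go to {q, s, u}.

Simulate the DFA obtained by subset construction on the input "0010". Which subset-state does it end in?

{p, q, r, s, t, u}

Start: {p}.
δ(p,0) = {p, q}.
Union: {p, q}.
After 0: {p, q}.
δ(p,0) = {p, q}; δ(q,0) = {q, r, s, t}.
Union: {p, q, r, s, t}.
After 0: {p, q, r, s, t}.
δ(p,1) = {q, s, t, u}; δ(q,1) = {q, u}; δ(r,1) = {p, q, r, s, t, u}; δ(s,1) = {q, r, s, t, u}; δ(t,1) = {q, s, u}.
Union: {p, q, r, s, t, u}.
After 1: {p, q, r, s, t, u}.
δ(p,0) = {p, q}; δ(q,0) = {q, r, s, t}; δ(r,0) = {p}; δ(s,0) = {s, t, u}; δ(t,0) = {p, s}; δ(u,0) = {p, q, s, t, u}.
Union: {p, q, r, s, t, u}.
After 0: {p, q, r, s, t, u}.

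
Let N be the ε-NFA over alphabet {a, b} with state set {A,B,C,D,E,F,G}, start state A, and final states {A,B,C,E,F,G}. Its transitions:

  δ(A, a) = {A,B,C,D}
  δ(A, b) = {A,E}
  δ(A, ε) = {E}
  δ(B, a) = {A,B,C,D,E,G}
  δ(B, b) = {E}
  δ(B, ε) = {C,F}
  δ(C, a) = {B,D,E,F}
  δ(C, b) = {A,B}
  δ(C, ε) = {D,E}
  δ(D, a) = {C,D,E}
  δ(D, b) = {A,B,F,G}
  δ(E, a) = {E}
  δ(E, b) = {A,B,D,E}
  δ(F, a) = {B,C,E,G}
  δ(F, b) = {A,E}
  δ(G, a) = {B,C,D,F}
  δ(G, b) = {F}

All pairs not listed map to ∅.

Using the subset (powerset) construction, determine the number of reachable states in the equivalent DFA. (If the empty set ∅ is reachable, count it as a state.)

Start state of the DFA: {A,E} (ε-closure of the NFA start).
{A,E} --a--> {A,B,C,D,E,F}  [new]
{A,E} --b--> {A,B,C,D,E,F}  [seen]
{A,B,C,D,E,F} --a--> {A,B,C,D,E,F,G}  [new]
{A,B,C,D,E,F} --b--> {A,B,C,D,E,F,G}  [seen]
{A,B,C,D,E,F,G} --a--> {A,B,C,D,E,F,G}  [seen]
{A,B,C,D,E,F,G} --b--> {A,B,C,D,E,F,G}  [seen]
Reachable DFA states: {A,E}, {A,B,C,D,E,F}, {A,B,C,D,E,F,G}.

3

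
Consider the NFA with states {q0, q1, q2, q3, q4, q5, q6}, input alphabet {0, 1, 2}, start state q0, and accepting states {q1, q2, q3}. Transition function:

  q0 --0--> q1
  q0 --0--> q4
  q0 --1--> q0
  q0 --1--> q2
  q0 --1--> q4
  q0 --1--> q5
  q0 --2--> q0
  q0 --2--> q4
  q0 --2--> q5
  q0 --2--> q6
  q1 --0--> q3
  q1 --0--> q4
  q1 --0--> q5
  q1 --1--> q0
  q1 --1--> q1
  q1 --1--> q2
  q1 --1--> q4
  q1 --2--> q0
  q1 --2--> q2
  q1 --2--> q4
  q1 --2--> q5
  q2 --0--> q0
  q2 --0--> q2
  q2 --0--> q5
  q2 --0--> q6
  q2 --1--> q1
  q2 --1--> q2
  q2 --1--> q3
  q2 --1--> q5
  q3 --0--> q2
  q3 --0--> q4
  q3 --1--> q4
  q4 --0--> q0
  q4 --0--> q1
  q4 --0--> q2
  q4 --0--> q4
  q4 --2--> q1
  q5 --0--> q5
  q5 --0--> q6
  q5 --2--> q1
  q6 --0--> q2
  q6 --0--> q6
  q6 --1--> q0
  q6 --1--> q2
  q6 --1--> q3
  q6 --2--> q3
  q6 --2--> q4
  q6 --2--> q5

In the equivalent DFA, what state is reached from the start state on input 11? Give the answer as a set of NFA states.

Start: {q0}.
δ(q0,1) = {q0, q2, q4, q5}.
Union: {q0, q2, q4, q5}.
After 1: {q0, q2, q4, q5}.
δ(q0,1) = {q0, q2, q4, q5}; δ(q2,1) = {q1, q2, q3, q5}; δ(q4,1) = ∅; δ(q5,1) = ∅.
Union: {q0, q1, q2, q3, q4, q5}.
After 1: {q0, q1, q2, q3, q4, q5}.

{q0, q1, q2, q3, q4, q5}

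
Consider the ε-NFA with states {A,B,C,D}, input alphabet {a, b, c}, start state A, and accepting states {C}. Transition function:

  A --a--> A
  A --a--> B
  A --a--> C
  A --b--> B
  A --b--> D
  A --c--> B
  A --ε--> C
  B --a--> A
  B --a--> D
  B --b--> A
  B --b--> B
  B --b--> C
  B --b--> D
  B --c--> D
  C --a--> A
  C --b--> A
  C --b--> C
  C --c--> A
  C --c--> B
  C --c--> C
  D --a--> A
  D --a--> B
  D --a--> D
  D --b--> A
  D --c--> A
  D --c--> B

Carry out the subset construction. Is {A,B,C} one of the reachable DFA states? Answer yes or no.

yes

Start state of the DFA: {A,C} (ε-closure of the NFA start).
{A,C} --a--> {A,B,C}  [new]
{A,C} --b--> {A,B,C,D}  [new]
{A,C} --c--> {A,B,C}  [seen]
{A,B,C} --a--> {A,B,C,D}  [seen]
{A,B,C} --b--> {A,B,C,D}  [seen]
{A,B,C} --c--> {A,B,C,D}  [seen]
{A,B,C,D} --a--> {A,B,C,D}  [seen]
{A,B,C,D} --b--> {A,B,C,D}  [seen]
{A,B,C,D} --c--> {A,B,C,D}  [seen]
Reachable DFA states: {A,C}, {A,B,C}, {A,B,C,D}.
{A,B,C} is among them.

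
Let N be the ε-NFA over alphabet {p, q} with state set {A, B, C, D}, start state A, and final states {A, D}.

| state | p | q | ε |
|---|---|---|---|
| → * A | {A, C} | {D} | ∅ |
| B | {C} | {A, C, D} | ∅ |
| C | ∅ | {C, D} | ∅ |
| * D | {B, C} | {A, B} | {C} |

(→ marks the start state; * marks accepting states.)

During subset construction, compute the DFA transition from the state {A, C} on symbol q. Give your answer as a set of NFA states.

{C, D}

δ(A,q) = {D}; δ(C,q) = {C, D}.
Union: {C, D}.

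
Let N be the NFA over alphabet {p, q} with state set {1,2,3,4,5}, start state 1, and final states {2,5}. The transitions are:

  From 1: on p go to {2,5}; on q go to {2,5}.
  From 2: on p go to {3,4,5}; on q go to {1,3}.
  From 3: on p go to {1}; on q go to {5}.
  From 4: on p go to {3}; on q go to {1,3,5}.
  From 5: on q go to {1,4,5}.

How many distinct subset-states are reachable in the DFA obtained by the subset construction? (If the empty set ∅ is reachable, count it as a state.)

9

Start state of the DFA: {1}.
{1} --p--> {2,5}  [new]
{1} --q--> {2,5}  [seen]
{2,5} --p--> {3,4,5}  [new]
{2,5} --q--> {1,3,4,5}  [new]
{3,4,5} --p--> {1,3}  [new]
{3,4,5} --q--> {1,3,4,5}  [seen]
{1,3,4,5} --p--> {1,2,3,5}  [new]
{1,3,4,5} --q--> {1,2,3,4,5}  [new]
{1,3} --p--> {1,2,5}  [new]
{1,3} --q--> {2,5}  [seen]
{1,2,3,5} --p--> {1,2,3,4,5}  [seen]
{1,2,3,5} --q--> {1,2,3,4,5}  [seen]
{1,2,3,4,5} --p--> {1,2,3,4,5}  [seen]
{1,2,3,4,5} --q--> {1,2,3,4,5}  [seen]
{1,2,5} --p--> {2,3,4,5}  [new]
{1,2,5} --q--> {1,2,3,4,5}  [seen]
{2,3,4,5} --p--> {1,3,4,5}  [seen]
{2,3,4,5} --q--> {1,3,4,5}  [seen]
Reachable DFA states: {1}, {2,5}, {3,4,5}, {1,3,4,5}, {1,3}, {1,2,3,5}, {1,2,3,4,5}, {1,2,5}, {2,3,4,5}.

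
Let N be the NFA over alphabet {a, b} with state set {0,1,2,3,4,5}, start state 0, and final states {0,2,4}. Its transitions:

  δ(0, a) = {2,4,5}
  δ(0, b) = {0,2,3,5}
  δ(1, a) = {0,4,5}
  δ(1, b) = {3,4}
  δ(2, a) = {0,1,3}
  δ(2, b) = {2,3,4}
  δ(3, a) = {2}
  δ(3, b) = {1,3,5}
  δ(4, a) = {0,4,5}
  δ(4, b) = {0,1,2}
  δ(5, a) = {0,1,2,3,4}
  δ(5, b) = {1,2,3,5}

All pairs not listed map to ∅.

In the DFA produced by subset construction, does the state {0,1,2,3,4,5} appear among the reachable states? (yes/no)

yes

Start state of the DFA: {0}.
{0} --a--> {2,4,5}  [new]
{0} --b--> {0,2,3,5}  [new]
{2,4,5} --a--> {0,1,2,3,4,5}  [new]
{2,4,5} --b--> {0,1,2,3,4,5}  [seen]
{0,2,3,5} --a--> {0,1,2,3,4,5}  [seen]
{0,2,3,5} --b--> {0,1,2,3,4,5}  [seen]
{0,1,2,3,4,5} --a--> {0,1,2,3,4,5}  [seen]
{0,1,2,3,4,5} --b--> {0,1,2,3,4,5}  [seen]
Reachable DFA states: {0}, {2,4,5}, {0,2,3,5}, {0,1,2,3,4,5}.
{0,1,2,3,4,5} is among them.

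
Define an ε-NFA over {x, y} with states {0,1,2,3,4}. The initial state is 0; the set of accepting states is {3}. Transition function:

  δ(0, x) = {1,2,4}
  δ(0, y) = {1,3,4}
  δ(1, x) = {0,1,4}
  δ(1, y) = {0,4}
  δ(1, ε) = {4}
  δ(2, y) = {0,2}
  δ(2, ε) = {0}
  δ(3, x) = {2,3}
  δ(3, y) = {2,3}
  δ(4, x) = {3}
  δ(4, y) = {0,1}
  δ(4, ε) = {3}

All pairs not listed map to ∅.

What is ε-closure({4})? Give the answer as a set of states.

{3,4}

Begin with {4}.
4 →ε {3}; add 3.
ε-closure = {3,4}.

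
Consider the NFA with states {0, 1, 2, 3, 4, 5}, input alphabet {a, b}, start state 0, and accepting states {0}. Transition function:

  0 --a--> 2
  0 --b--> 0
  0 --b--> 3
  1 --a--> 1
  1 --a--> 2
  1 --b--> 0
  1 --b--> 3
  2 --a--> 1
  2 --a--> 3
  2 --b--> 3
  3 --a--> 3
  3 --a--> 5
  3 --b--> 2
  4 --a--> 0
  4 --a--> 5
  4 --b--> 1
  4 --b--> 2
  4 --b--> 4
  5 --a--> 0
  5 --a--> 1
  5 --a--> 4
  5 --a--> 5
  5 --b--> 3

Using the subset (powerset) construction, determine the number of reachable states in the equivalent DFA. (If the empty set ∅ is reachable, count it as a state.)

15

Start state of the DFA: {0}.
{0} --a--> {2}  [new]
{0} --b--> {0, 3}  [new]
{2} --a--> {1, 3}  [new]
{2} --b--> {3}  [new]
{0, 3} --a--> {2, 3, 5}  [new]
{0, 3} --b--> {0, 2, 3}  [new]
{1, 3} --a--> {1, 2, 3, 5}  [new]
{1, 3} --b--> {0, 2, 3}  [seen]
{3} --a--> {3, 5}  [new]
{3} --b--> {2}  [seen]
{2, 3, 5} --a--> {0, 1, 3, 4, 5}  [new]
{2, 3, 5} --b--> {2, 3}  [new]
{0, 2, 3} --a--> {1, 2, 3, 5}  [seen]
{0, 2, 3} --b--> {0, 2, 3}  [seen]
{1, 2, 3, 5} --a--> {0, 1, 2, 3, 4, 5}  [new]
{1, 2, 3, 5} --b--> {0, 2, 3}  [seen]
{3, 5} --a--> {0, 1, 3, 4, 5}  [seen]
{3, 5} --b--> {2, 3}  [seen]
{0, 1, 3, 4, 5} --a--> {0, 1, 2, 3, 4, 5}  [seen]
{0, 1, 3, 4, 5} --b--> {0, 1, 2, 3, 4}  [new]
{2, 3} --a--> {1, 3, 5}  [new]
{2, 3} --b--> {2, 3}  [seen]
{0, 1, 2, 3, 4, 5} --a--> {0, 1, 2, 3, 4, 5}  [seen]
{0, 1, 2, 3, 4, 5} --b--> {0, 1, 2, 3, 4}  [seen]
{0, 1, 2, 3, 4} --a--> {0, 1, 2, 3, 5}  [new]
{0, 1, 2, 3, 4} --b--> {0, 1, 2, 3, 4}  [seen]
{1, 3, 5} --a--> {0, 1, 2, 3, 4, 5}  [seen]
{1, 3, 5} --b--> {0, 2, 3}  [seen]
{0, 1, 2, 3, 5} --a--> {0, 1, 2, 3, 4, 5}  [seen]
{0, 1, 2, 3, 5} --b--> {0, 2, 3}  [seen]
Reachable DFA states: {0}, {2}, {0, 3}, {1, 3}, {3}, {2, 3, 5}, {0, 2, 3}, {1, 2, 3, 5}, {3, 5}, {0, 1, 3, 4, 5}, {2, 3}, {0, 1, 2, 3, 4, 5}, {0, 1, 2, 3, 4}, {1, 3, 5}, {0, 1, 2, 3, 5}.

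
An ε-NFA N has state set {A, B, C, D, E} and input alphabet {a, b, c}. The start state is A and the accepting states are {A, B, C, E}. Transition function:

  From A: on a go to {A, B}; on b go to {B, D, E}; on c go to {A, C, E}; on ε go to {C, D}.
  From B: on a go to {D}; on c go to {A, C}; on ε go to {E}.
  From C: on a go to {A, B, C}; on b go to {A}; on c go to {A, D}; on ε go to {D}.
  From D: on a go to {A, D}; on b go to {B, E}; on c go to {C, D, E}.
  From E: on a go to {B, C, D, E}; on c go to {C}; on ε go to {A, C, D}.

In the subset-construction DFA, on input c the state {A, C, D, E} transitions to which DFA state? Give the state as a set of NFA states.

δ(A,c) = {A, C, E}; δ(C,c) = {A, D}; δ(D,c) = {C, D, E}; δ(E,c) = {C}.
Union: {A, C, D, E}.

{A, C, D, E}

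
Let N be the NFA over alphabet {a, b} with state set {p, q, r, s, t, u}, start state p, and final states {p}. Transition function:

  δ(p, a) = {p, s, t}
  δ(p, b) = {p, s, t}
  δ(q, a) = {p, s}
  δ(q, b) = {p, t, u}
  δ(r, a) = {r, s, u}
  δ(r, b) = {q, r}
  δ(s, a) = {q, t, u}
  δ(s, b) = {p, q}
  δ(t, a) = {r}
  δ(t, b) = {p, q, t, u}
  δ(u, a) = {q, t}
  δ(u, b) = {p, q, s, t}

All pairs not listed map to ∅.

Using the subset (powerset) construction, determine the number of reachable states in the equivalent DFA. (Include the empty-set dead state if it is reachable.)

4

Start state of the DFA: {p}.
{p} --a--> {p, s, t}  [new]
{p} --b--> {p, s, t}  [seen]
{p, s, t} --a--> {p, q, r, s, t, u}  [new]
{p, s, t} --b--> {p, q, s, t, u}  [new]
{p, q, r, s, t, u} --a--> {p, q, r, s, t, u}  [seen]
{p, q, r, s, t, u} --b--> {p, q, r, s, t, u}  [seen]
{p, q, s, t, u} --a--> {p, q, r, s, t, u}  [seen]
{p, q, s, t, u} --b--> {p, q, s, t, u}  [seen]
Reachable DFA states: {p}, {p, s, t}, {p, q, r, s, t, u}, {p, q, s, t, u}.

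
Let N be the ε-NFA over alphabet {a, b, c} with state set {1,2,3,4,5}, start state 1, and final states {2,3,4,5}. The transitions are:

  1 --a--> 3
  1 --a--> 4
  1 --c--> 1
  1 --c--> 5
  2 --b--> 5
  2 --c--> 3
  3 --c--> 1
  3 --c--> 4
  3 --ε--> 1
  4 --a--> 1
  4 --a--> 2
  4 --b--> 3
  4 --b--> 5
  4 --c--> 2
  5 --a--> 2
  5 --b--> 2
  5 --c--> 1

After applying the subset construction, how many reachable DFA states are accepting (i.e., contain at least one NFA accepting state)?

14

Start state of the DFA: {1} (ε-closure of the NFA start).
{1} --a--> {1,3,4}  [new]
{1} --b--> ∅  [new]
{1} --c--> {1,5}  [new]
{1,3,4} --a--> {1,2,3,4}  [new]
{1,3,4} --b--> {1,3,5}  [new]
{1,3,4} --c--> {1,2,4,5}  [new]
∅ --a--> ∅  [seen]
∅ --b--> ∅  [seen]
∅ --c--> ∅  [seen]
{1,5} --a--> {1,2,3,4}  [seen]
{1,5} --b--> {2}  [new]
{1,5} --c--> {1,5}  [seen]
{1,2,3,4} --a--> {1,2,3,4}  [seen]
{1,2,3,4} --b--> {1,3,5}  [seen]
{1,2,3,4} --c--> {1,2,3,4,5}  [new]
{1,3,5} --a--> {1,2,3,4}  [seen]
{1,3,5} --b--> {2}  [seen]
{1,3,5} --c--> {1,4,5}  [new]
{1,2,4,5} --a--> {1,2,3,4}  [seen]
{1,2,4,5} --b--> {1,2,3,5}  [new]
{1,2,4,5} --c--> {1,2,3,5}  [seen]
{2} --a--> ∅  [seen]
{2} --b--> {5}  [new]
{2} --c--> {1,3}  [new]
{1,2,3,4,5} --a--> {1,2,3,4}  [seen]
{1,2,3,4,5} --b--> {1,2,3,5}  [seen]
{1,2,3,4,5} --c--> {1,2,3,4,5}  [seen]
{1,4,5} --a--> {1,2,3,4}  [seen]
{1,4,5} --b--> {1,2,3,5}  [seen]
{1,4,5} --c--> {1,2,5}  [new]
{1,2,3,5} --a--> {1,2,3,4}  [seen]
{1,2,3,5} --b--> {2,5}  [new]
{1,2,3,5} --c--> {1,3,4,5}  [new]
{5} --a--> {2}  [seen]
{5} --b--> {2}  [seen]
{5} --c--> {1}  [seen]
{1,3} --a--> {1,3,4}  [seen]
{1,3} --b--> ∅  [seen]
{1,3} --c--> {1,4,5}  [seen]
{1,2,5} --a--> {1,2,3,4}  [seen]
{1,2,5} --b--> {2,5}  [seen]
{1,2,5} --c--> {1,3,5}  [seen]
{2,5} --a--> {2}  [seen]
{2,5} --b--> {2,5}  [seen]
{2,5} --c--> {1,3}  [seen]
{1,3,4,5} --a--> {1,2,3,4}  [seen]
{1,3,4,5} --b--> {1,2,3,5}  [seen]
{1,3,4,5} --c--> {1,2,4,5}  [seen]
Reachable DFA states: {1}, {1,3,4}, ∅, {1,5}, {1,2,3,4}, {1,3,5}, {1,2,4,5}, {2}, {1,2,3,4,5}, {1,4,5}, {1,2,3,5}, {5}, {1,3}, {1,2,5}, {2,5}, {1,3,4,5}.
Accepting DFA states (contain an NFA accepting state): {1,3,4}, {1,5}, {1,2,3,4}, {1,3,5}, {1,2,4,5}, {2}, {1,2,3,4,5}, {1,4,5}, {1,2,3,5}, {5}, {1,3}, {1,2,5}, {2,5}, {1,3,4,5}.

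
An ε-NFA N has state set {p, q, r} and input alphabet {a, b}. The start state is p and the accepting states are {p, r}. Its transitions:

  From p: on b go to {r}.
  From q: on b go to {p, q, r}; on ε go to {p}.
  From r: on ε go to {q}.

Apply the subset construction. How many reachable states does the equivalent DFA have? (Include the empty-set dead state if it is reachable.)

Start state of the DFA: {p} (ε-closure of the NFA start).
{p} --a--> ∅  [new]
{p} --b--> {p, q, r}  [new]
∅ --a--> ∅  [seen]
∅ --b--> ∅  [seen]
{p, q, r} --a--> ∅  [seen]
{p, q, r} --b--> {p, q, r}  [seen]
Reachable DFA states: {p}, ∅, {p, q, r}.

3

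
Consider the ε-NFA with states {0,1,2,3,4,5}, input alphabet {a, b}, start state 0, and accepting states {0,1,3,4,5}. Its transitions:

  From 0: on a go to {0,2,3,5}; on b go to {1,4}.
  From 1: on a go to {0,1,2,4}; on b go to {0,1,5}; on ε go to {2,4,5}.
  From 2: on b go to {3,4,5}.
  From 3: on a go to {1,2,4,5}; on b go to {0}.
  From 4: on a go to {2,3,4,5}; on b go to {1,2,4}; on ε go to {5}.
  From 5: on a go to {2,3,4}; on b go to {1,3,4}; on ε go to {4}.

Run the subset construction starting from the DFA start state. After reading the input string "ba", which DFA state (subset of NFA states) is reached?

{0,1,2,3,4,5}

Start: {0}.
δ(0,b) = {1,4}.
Union: {1,4}.
ε-closure gives {1,2,4,5}.
After b: {1,2,4,5}.
δ(1,a) = {0,1,2,4}; δ(2,a) = ∅; δ(4,a) = {2,3,4,5}; δ(5,a) = {2,3,4}.
Union: {0,1,2,3,4,5}.
After a: {0,1,2,3,4,5}.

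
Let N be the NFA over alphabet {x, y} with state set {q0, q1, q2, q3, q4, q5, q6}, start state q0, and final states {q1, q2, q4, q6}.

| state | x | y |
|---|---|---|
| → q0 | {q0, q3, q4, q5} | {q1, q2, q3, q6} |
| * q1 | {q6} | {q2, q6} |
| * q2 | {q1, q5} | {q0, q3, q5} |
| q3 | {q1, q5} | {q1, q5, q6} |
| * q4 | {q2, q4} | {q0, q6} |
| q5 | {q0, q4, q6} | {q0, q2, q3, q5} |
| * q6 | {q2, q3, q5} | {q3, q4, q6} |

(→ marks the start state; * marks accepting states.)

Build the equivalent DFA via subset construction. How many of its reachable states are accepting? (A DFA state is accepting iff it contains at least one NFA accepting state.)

Start state of the DFA: {q0}.
{q0} --x--> {q0, q3, q4, q5}  [new]
{q0} --y--> {q1, q2, q3, q6}  [new]
{q0, q3, q4, q5} --x--> {q0, q1, q2, q3, q4, q5, q6}  [new]
{q0, q3, q4, q5} --y--> {q0, q1, q2, q3, q5, q6}  [new]
{q1, q2, q3, q6} --x--> {q1, q2, q3, q5, q6}  [new]
{q1, q2, q3, q6} --y--> {q0, q1, q2, q3, q4, q5, q6}  [seen]
{q0, q1, q2, q3, q4, q5, q6} --x--> {q0, q1, q2, q3, q4, q5, q6}  [seen]
{q0, q1, q2, q3, q4, q5, q6} --y--> {q0, q1, q2, q3, q4, q5, q6}  [seen]
{q0, q1, q2, q3, q5, q6} --x--> {q0, q1, q2, q3, q4, q5, q6}  [seen]
{q0, q1, q2, q3, q5, q6} --y--> {q0, q1, q2, q3, q4, q5, q6}  [seen]
{q1, q2, q3, q5, q6} --x--> {q0, q1, q2, q3, q4, q5, q6}  [seen]
{q1, q2, q3, q5, q6} --y--> {q0, q1, q2, q3, q4, q5, q6}  [seen]
Reachable DFA states: {q0}, {q0, q3, q4, q5}, {q1, q2, q3, q6}, {q0, q1, q2, q3, q4, q5, q6}, {q0, q1, q2, q3, q5, q6}, {q1, q2, q3, q5, q6}.
Accepting DFA states (contain an NFA accepting state): {q0, q3, q4, q5}, {q1, q2, q3, q6}, {q0, q1, q2, q3, q4, q5, q6}, {q0, q1, q2, q3, q5, q6}, {q1, q2, q3, q5, q6}.

5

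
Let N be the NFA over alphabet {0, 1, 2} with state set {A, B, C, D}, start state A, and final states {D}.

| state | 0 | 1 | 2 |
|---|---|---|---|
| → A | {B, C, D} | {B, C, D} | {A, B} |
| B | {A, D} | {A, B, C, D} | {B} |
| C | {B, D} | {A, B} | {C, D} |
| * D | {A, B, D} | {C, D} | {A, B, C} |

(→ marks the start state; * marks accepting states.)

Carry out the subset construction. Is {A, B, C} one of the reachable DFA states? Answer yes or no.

yes

Start state of the DFA: {A}.
{A} --0--> {B, C, D}  [new]
{A} --1--> {B, C, D}  [seen]
{A} --2--> {A, B}  [new]
{B, C, D} --0--> {A, B, D}  [new]
{B, C, D} --1--> {A, B, C, D}  [new]
{B, C, D} --2--> {A, B, C, D}  [seen]
{A, B} --0--> {A, B, C, D}  [seen]
{A, B} --1--> {A, B, C, D}  [seen]
{A, B} --2--> {A, B}  [seen]
{A, B, D} --0--> {A, B, C, D}  [seen]
{A, B, D} --1--> {A, B, C, D}  [seen]
{A, B, D} --2--> {A, B, C}  [new]
{A, B, C, D} --0--> {A, B, C, D}  [seen]
{A, B, C, D} --1--> {A, B, C, D}  [seen]
{A, B, C, D} --2--> {A, B, C, D}  [seen]
{A, B, C} --0--> {A, B, C, D}  [seen]
{A, B, C} --1--> {A, B, C, D}  [seen]
{A, B, C} --2--> {A, B, C, D}  [seen]
Reachable DFA states: {A}, {B, C, D}, {A, B}, {A, B, D}, {A, B, C, D}, {A, B, C}.
{A, B, C} is among them.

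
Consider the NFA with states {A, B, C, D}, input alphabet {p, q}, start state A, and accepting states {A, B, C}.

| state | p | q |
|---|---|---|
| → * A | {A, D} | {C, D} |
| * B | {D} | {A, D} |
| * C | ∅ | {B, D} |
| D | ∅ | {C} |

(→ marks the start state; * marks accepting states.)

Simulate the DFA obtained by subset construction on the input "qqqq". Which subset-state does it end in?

Start: {A}.
δ(A,q) = {C, D}.
Union: {C, D}.
After q: {C, D}.
δ(C,q) = {B, D}; δ(D,q) = {C}.
Union: {B, C, D}.
After q: {B, C, D}.
δ(B,q) = {A, D}; δ(C,q) = {B, D}; δ(D,q) = {C}.
Union: {A, B, C, D}.
After q: {A, B, C, D}.
δ(A,q) = {C, D}; δ(B,q) = {A, D}; δ(C,q) = {B, D}; δ(D,q) = {C}.
Union: {A, B, C, D}.
After q: {A, B, C, D}.

{A, B, C, D}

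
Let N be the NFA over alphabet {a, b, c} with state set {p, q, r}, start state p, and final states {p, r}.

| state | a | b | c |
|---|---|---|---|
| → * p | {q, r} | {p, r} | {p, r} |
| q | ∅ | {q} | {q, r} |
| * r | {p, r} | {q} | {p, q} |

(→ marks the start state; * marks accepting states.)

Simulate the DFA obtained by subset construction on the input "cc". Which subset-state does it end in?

{p, q, r}

Start: {p}.
δ(p,c) = {p, r}.
Union: {p, r}.
After c: {p, r}.
δ(p,c) = {p, r}; δ(r,c) = {p, q}.
Union: {p, q, r}.
After c: {p, q, r}.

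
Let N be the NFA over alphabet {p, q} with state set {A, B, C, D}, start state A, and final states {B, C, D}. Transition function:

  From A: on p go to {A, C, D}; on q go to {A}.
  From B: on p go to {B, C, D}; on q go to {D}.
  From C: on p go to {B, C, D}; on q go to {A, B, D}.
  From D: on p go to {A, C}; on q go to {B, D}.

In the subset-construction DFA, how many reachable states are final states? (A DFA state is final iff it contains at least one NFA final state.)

Start state of the DFA: {A}.
{A} --p--> {A, C, D}  [new]
{A} --q--> {A}  [seen]
{A, C, D} --p--> {A, B, C, D}  [new]
{A, C, D} --q--> {A, B, D}  [new]
{A, B, C, D} --p--> {A, B, C, D}  [seen]
{A, B, C, D} --q--> {A, B, D}  [seen]
{A, B, D} --p--> {A, B, C, D}  [seen]
{A, B, D} --q--> {A, B, D}  [seen]
Reachable DFA states: {A}, {A, C, D}, {A, B, C, D}, {A, B, D}.
Accepting DFA states (contain an NFA accepting state): {A, C, D}, {A, B, C, D}, {A, B, D}.

3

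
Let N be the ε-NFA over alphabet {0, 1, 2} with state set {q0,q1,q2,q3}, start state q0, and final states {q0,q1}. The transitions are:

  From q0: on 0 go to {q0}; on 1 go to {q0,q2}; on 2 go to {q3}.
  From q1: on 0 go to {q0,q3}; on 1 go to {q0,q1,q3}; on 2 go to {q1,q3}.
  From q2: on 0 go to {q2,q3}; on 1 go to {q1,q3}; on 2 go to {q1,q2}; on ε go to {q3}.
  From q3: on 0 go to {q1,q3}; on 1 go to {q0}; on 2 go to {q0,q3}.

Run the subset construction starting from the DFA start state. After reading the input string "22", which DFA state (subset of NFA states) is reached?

{q0,q3}

Start: {q0}.
δ(q0,2) = {q3}.
Union: {q3}.
After 2: {q3}.
δ(q3,2) = {q0,q3}.
Union: {q0,q3}.
After 2: {q0,q3}.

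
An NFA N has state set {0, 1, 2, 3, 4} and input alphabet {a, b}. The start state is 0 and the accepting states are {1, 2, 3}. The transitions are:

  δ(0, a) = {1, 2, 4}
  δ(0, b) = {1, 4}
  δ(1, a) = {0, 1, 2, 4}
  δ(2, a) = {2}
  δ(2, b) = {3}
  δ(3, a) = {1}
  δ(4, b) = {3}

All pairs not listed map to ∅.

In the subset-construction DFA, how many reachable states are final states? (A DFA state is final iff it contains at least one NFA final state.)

Start state of the DFA: {0}.
{0} --a--> {1, 2, 4}  [new]
{0} --b--> {1, 4}  [new]
{1, 2, 4} --a--> {0, 1, 2, 4}  [new]
{1, 2, 4} --b--> {3}  [new]
{1, 4} --a--> {0, 1, 2, 4}  [seen]
{1, 4} --b--> {3}  [seen]
{0, 1, 2, 4} --a--> {0, 1, 2, 4}  [seen]
{0, 1, 2, 4} --b--> {1, 3, 4}  [new]
{3} --a--> {1}  [new]
{3} --b--> ∅  [new]
{1, 3, 4} --a--> {0, 1, 2, 4}  [seen]
{1, 3, 4} --b--> {3}  [seen]
{1} --a--> {0, 1, 2, 4}  [seen]
{1} --b--> ∅  [seen]
∅ --a--> ∅  [seen]
∅ --b--> ∅  [seen]
Reachable DFA states: {0}, {1, 2, 4}, {1, 4}, {0, 1, 2, 4}, {3}, {1, 3, 4}, {1}, ∅.
Accepting DFA states (contain an NFA accepting state): {1, 2, 4}, {1, 4}, {0, 1, 2, 4}, {3}, {1, 3, 4}, {1}.

6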